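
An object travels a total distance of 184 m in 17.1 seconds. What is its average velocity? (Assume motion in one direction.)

v_avg = Δd / Δt = 184 / 17.1 = 10.76 m/s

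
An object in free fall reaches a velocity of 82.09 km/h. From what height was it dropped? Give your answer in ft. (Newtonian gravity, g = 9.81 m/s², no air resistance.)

v = 82.09 km/h × 0.2777777777777778 = 22.8028 m/s
h = v² / (2g) = 22.8028² / (2 × 9.81) = 26.5019 m
h = 26.5019 m / 0.3048 = 86.95 ft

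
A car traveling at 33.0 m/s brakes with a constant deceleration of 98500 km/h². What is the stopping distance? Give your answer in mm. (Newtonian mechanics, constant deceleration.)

a = 98500 km/h² × 7.716049382716049e-05 = 7.60031 m/s²
d = v₀² / (2a) = 33.0² / (2 × 7.60031) = 1089.0 / 15.2006 = 71.6419 m
d = 71.6419 m / 0.001 = 71640 mm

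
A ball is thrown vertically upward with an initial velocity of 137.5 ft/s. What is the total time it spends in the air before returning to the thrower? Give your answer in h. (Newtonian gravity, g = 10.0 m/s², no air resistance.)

v₀ = 137.5 ft/s × 0.3048 = 41.91 m/s
t_total = 2 × v₀ / g = 2 × 41.91 / 10.0 = 8.382 s
t_total = 8.382 s / 3600.0 = 0.002328 h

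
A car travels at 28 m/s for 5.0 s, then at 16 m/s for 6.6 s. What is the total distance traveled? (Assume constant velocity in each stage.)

d₁ = v₁t₁ = 28 × 5.0 = 140.0 m
d₂ = v₂t₂ = 16 × 6.6 = 105.6 m
d_total = 140.0 + 105.6 = 245.6 m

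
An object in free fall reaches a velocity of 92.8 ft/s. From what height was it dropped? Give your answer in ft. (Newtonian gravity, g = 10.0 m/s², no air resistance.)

v = 92.8 ft/s × 0.3048 = 28.2854 m/s
h = v² / (2g) = 28.2854² / (2 × 10.0) = 40.0032 m
h = 40.0032 m / 0.3048 = 131.2 ft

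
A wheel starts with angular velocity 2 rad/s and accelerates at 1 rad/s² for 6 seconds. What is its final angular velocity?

ω = ω₀ + αt = 2 + 1 × 6 = 8 rad/s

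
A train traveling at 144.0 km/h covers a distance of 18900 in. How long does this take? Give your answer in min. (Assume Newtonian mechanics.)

d = 18900 in × 0.0254 = 480.06 m
v = 144.0 km/h × 0.2777777777777778 = 40.0 m/s
t = d / v = 480.06 / 40.0 = 12.0015 s
t = 12.0015 s / 60.0 = 0.2 min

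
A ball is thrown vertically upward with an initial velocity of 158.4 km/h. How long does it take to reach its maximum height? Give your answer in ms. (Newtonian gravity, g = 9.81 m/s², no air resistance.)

v₀ = 158.4 km/h × 0.2777777777777778 = 44.0 m/s
t_up = v₀ / g = 44.0 / 9.81 = 4.48522 s
t_up = 4.48522 s / 0.001 = 4485 ms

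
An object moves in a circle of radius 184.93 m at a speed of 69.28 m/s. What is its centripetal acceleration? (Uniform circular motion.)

a_c = v²/r = 69.28²/184.93 = 4799.7184/184.93 = 25.95 m/s²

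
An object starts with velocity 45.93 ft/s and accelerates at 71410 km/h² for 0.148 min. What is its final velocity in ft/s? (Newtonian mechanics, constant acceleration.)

v₀ = 45.93 ft/s × 0.3048 = 13.9995 m/s
a = 71410 km/h² × 7.716049382716049e-05 = 5.51003 m/s²
t = 0.148 min × 60.0 = 8.88 s
v = v₀ + a × t = 13.9995 + 5.51003 × 8.88 = 62.9286 m/s
v = 62.9286 m/s / 0.3048 = 206.5 ft/s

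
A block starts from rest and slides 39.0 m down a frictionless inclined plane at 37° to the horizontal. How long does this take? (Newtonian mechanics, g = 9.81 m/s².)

a = g sin(θ) = 9.81 × sin(37°) = 5.9038 m/s²
t = √(2d/a) = √(2 × 39.0 / 5.9038) = 3.63 s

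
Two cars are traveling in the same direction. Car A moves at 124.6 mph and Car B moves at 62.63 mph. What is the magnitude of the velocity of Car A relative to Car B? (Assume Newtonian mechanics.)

v_rel = |v_A - v_B| = |124.6 - 62.63| = 61.97 mph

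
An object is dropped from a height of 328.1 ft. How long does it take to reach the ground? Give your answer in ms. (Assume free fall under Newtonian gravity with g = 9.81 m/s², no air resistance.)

h = 328.1 ft × 0.3048 = 100.005 m
t = √(2h/g) = √(2 × 100.005 / 9.81) = 4.51535 s
t = 4.51535 s / 0.001 = 4515 ms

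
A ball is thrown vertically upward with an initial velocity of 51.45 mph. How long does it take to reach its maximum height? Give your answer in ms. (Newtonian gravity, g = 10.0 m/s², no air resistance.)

v₀ = 51.45 mph × 0.44704 = 23.0002 m/s
t_up = v₀ / g = 23.0002 / 10.0 = 2.30002 s
t_up = 2.30002 s / 0.001 = 2300 ms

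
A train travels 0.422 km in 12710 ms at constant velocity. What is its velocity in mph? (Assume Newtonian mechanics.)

d = 0.422 km × 1000.0 = 422.0 m
t = 12710 ms × 0.001 = 12.71 s
v = d / t = 422.0 / 12.71 = 33.2022 m/s
v = 33.2022 m/s / 0.44704 = 74.27 mph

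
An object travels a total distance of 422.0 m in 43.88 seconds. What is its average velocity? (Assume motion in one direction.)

v_avg = Δd / Δt = 422.0 / 43.88 = 9.62 m/s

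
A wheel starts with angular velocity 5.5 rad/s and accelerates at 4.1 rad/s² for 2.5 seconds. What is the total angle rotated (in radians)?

θ = ω₀t + ½αt² = 5.5×2.5 + ½×4.1×2.5² = 26.56 rad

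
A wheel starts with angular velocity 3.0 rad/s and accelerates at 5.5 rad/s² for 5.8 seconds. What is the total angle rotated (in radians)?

θ = ω₀t + ½αt² = 3.0×5.8 + ½×5.5×5.8² = 109.91 rad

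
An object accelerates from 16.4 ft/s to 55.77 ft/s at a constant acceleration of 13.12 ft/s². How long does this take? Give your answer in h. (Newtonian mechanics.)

v₀ = 16.4 ft/s × 0.3048 = 4.99872 m/s
v = 55.77 ft/s × 0.3048 = 16.9987 m/s
a = 13.12 ft/s² × 0.3048 = 3.99898 m/s²
t = (v - v₀) / a = (16.9987 - 4.99872) / 3.99898 = 3.00076 s
t = 3.00076 s / 3600.0 = 0.0008335 h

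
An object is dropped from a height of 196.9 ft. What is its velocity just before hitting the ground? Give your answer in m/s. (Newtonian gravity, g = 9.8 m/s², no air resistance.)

h = 196.9 ft × 0.3048 = 60.0151 m
v = √(2gh) = √(2 × 9.8 × 60.0151) = 34.3 m/s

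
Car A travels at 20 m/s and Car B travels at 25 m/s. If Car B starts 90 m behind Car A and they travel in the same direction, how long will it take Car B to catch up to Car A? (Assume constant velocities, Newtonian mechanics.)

Relative speed: v_rel = 25 - 20 = 5 m/s
Time to catch: t = d₀/v_rel = 90/5 = 18.0 s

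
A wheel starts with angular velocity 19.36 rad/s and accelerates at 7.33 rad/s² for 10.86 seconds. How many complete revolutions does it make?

θ = ω₀t + ½αt² = 19.36×10.86 + ½×7.33×10.86² = 642.498234 rad
Total revolutions = θ/(2π) = 642.498234/(2π) = 102.26
Complete revolutions = ⌊102.26⌋ = 102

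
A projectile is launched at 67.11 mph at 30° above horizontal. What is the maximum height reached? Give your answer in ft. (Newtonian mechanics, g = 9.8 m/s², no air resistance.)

v₀ = 67.11 mph × 0.44704 = 30.00085 m/s
H = v₀² × sin²(θ) / (2g) = 30.00085² × sin(30°)² / (2 × 9.8) = 900.051 × 0.25 / 19.6 = 11.48024 m
H = 11.48024 m / 0.3048 = 37.66 ft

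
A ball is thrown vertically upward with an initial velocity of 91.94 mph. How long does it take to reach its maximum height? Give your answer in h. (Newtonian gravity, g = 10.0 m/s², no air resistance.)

v₀ = 91.94 mph × 0.44704 = 41.1009 m/s
t_up = v₀ / g = 41.1009 / 10.0 = 4.11009 s
t_up = 4.11009 s / 3600.0 = 0.001142 h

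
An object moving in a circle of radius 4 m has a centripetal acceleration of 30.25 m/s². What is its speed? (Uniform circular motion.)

v = √(a_c × r) = √(30.25 × 4) = 11.0 m/s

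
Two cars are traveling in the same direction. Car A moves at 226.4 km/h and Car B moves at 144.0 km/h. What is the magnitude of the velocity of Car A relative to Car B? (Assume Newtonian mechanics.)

v_rel = |v_A - v_B| = |226.4 - 144.0| = 82.4 km/h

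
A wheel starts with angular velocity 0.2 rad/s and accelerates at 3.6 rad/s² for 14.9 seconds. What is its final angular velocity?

ω = ω₀ + αt = 0.2 + 3.6 × 14.9 = 53.84 rad/s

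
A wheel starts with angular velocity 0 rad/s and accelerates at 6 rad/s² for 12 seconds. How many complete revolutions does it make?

θ = ω₀t + ½αt² = 0×12 + ½×6×12² = 432.0 rad
Total revolutions = θ/(2π) = 432.0/(2π) = 68.75
Complete revolutions = ⌊68.75⌋ = 68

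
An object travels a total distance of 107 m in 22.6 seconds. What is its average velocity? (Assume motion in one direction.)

v_avg = Δd / Δt = 107 / 22.6 = 4.73 m/s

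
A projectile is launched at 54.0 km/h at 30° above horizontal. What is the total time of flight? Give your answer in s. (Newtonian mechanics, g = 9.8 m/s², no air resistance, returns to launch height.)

v₀ = 54.0 km/h × 0.2777777777777778 = 15.0 m/s
T = 2 × v₀ × sin(θ) / g = 2 × 15.0 × sin(30°) / 9.8 = 2 × 15.0 × 0.5 / 9.8 = 1.531 s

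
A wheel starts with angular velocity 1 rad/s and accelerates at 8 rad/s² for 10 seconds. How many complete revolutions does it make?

θ = ω₀t + ½αt² = 1×10 + ½×8×10² = 410.0 rad
Total revolutions = θ/(2π) = 410.0/(2π) = 65.25
Complete revolutions = ⌊65.25⌋ = 65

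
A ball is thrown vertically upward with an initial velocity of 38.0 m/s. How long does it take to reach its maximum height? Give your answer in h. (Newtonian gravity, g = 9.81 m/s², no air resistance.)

t_up = v₀ / g = 38.0 / 9.81 = 3.8736 s
t_up = 3.8736 s / 3600.0 = 0.001076 h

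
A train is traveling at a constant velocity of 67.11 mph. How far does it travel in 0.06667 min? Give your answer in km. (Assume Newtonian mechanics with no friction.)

v = 67.11 mph × 0.44704 = 30.0009 m/s
t = 0.06667 min × 60.0 = 4.0002 s
d = v × t = 30.0009 × 4.0002 = 120.01 m
d = 120.01 m / 1000.0 = 0.12 km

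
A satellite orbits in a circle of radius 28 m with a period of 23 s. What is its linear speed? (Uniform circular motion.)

v = 2πr/T = 2π×28/23 = 7.65 m/s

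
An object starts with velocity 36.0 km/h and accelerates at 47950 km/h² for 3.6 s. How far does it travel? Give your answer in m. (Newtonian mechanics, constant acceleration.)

v₀ = 36.0 km/h × 0.2777777777777778 = 10.0 m/s
a = 47950 km/h² × 7.716049382716049e-05 = 3.69985 m/s²
d = v₀ × t + ½ × a × t² = 10.0 × 3.6 + 0.5 × 3.69985 × 3.6² = 59.98 m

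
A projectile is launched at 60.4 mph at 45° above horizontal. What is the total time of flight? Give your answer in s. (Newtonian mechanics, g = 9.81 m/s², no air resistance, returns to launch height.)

v₀ = 60.4 mph × 0.44704 = 27.0012 m/s
T = 2 × v₀ × sin(θ) / g = 2 × 27.0012 × sin(45°) / 9.81 = 2 × 27.0012 × 0.707107 / 9.81 = 3.893 s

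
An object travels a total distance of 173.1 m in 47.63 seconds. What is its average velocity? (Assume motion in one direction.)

v_avg = Δd / Δt = 173.1 / 47.63 = 3.63 m/s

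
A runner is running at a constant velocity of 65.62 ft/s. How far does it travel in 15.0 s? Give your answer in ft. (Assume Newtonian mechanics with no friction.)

v = 65.62 ft/s × 0.3048 = 20.001 m/s
d = v × t = 20.001 × 15.0 = 300.015 m
d = 300.015 m / 0.3048 = 984.3 ft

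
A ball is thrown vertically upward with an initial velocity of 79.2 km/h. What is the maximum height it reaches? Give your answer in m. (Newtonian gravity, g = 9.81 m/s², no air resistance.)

v₀ = 79.2 km/h × 0.2777777777777778 = 22.0 m/s
h_max = v₀² / (2g) = 22.0² / (2 × 9.81) = 484.0 / 19.62 = 24.67 m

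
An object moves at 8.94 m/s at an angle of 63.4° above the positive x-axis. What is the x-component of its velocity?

vₓ = v cos(θ) = 8.94 × cos(63.4°) = 4.0 m/s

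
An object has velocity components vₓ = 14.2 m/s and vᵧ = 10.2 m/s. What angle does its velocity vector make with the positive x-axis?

θ = arctan(vᵧ/vₓ) = arctan(10.2/14.2) = 35.69°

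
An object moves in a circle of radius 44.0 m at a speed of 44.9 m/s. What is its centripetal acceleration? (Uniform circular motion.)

a_c = v²/r = 44.9²/44.0 = 2016.01/44.0 = 45.82 m/s²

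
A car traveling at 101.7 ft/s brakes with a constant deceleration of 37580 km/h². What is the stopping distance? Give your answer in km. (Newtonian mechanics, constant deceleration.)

v₀ = 101.7 ft/s × 0.3048 = 30.9982 m/s
a = 37580 km/h² × 7.716049382716049e-05 = 2.89969 m/s²
d = v₀² / (2a) = 30.9982² / (2 × 2.89969) = 960.888 / 5.79938 = 165.688 m
d = 165.688 m / 1000.0 = 0.1657 km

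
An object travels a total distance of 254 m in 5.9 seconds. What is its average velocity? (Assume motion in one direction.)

v_avg = Δd / Δt = 254 / 5.9 = 43.05 m/s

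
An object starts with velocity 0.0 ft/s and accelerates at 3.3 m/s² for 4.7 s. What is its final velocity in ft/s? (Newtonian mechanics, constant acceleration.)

v₀ = 0.0 ft/s × 0.3048 = 0.0 m/s
v = v₀ + a × t = 0.0 + 3.3 × 4.7 = 15.51 m/s
v = 15.51 m/s / 0.3048 = 50.89 ft/s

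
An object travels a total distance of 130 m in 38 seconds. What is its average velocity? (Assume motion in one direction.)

v_avg = Δd / Δt = 130 / 38 = 3.42 m/s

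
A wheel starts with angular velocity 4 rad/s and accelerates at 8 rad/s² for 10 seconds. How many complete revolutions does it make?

θ = ω₀t + ½αt² = 4×10 + ½×8×10² = 440.0 rad
Total revolutions = θ/(2π) = 440.0/(2π) = 70.03
Complete revolutions = ⌊70.03⌋ = 70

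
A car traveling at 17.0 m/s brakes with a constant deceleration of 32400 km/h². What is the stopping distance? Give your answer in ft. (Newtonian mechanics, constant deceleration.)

a = 32400 km/h² × 7.716049382716049e-05 = 2.5 m/s²
d = v₀² / (2a) = 17.0² / (2 × 2.5) = 289.0 / 5.0 = 57.8 m
d = 57.8 m / 0.3048 = 189.6 ft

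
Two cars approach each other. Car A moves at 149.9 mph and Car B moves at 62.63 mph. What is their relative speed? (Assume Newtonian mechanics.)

v_rel = v_A + v_B = 149.9 + 62.63 = 212.53 mph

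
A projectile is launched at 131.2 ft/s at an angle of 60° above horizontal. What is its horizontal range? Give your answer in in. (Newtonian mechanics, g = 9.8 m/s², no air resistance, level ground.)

v₀ = 131.2 ft/s × 0.3048 = 39.9898 m/s
R = v₀² × sin(2θ) / g = 39.9898² × sin(2 × 60°) / 9.8 = 1599.18 × 0.866025 / 9.8 = 141.319 m
R = 141.319 m / 0.0254 = 5564 in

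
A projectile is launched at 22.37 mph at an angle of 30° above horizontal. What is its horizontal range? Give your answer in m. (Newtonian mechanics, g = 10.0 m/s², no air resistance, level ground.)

v₀ = 22.37 mph × 0.44704 = 10.0003 m/s
R = v₀² × sin(2θ) / g = 10.0003² × sin(2 × 30°) / 10.0 = 100.006 × 0.866025 / 10.0 = 8.661 m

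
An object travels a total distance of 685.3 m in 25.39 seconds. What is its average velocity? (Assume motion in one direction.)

v_avg = Δd / Δt = 685.3 / 25.39 = 26.99 m/s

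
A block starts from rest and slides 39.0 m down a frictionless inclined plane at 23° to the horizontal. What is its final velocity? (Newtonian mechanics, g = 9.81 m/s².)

a = g sin(θ) = 9.81 × sin(23°) = 3.8331 m/s²
v = √(2ad) = √(2 × 3.8331 × 39.0) = 17.29 m/s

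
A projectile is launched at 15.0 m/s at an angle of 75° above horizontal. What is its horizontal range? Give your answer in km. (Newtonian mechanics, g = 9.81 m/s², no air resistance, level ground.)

R = v₀² × sin(2θ) / g = 15.0² × sin(2 × 75°) / 9.81 = 225.0 × 0.5 / 9.81 = 11.4679 m
R = 11.4679 m / 1000.0 = 0.01147 km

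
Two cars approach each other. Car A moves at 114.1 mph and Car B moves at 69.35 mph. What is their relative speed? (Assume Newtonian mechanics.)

v_rel = v_A + v_B = 114.1 + 69.35 = 183.45 mph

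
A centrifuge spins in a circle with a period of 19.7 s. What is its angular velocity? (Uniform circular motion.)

ω = 2π/T = 2π/19.7 = 0.3189 rad/s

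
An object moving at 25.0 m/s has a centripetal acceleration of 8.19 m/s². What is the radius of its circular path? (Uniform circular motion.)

r = v²/a_c = 25.0²/8.19 = 76.31 m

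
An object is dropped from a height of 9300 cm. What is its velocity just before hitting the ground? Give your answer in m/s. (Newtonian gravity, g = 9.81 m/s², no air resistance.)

h = 9300 cm × 0.01 = 93.0 m
v = √(2gh) = √(2 × 9.81 × 93.0) = 42.72 m/s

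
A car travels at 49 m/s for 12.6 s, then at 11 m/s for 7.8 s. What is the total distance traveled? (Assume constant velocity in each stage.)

d₁ = v₁t₁ = 49 × 12.6 = 617.4 m
d₂ = v₂t₂ = 11 × 7.8 = 85.8 m
d_total = 617.4 + 85.8 = 703.2 m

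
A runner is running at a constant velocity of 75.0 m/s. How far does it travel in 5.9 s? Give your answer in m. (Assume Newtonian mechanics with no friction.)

d = v × t = 75.0 × 5.9 = 442.5 m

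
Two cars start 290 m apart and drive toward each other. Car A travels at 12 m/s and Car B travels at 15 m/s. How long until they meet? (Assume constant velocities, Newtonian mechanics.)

Combined speed: v_combined = 12 + 15 = 27 m/s
Time to meet: t = d/v_combined = 290/27 = 10.74 s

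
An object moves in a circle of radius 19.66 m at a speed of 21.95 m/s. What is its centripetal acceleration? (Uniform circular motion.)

a_c = v²/r = 21.95²/19.66 = 481.8025/19.66 = 24.51 m/s²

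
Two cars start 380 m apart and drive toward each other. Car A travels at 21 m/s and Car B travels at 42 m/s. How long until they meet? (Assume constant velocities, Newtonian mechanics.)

Combined speed: v_combined = 21 + 42 = 63 m/s
Time to meet: t = d/v_combined = 380/63 = 6.03 s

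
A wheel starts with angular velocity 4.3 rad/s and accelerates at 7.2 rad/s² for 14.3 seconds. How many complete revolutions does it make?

θ = ω₀t + ½αt² = 4.3×14.3 + ½×7.2×14.3² = 797.654 rad
Total revolutions = θ/(2π) = 797.654/(2π) = 126.95
Complete revolutions = ⌊126.95⌋ = 126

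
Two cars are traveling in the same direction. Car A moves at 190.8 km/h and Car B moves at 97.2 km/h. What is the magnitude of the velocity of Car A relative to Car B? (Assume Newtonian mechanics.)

v_rel = |v_A - v_B| = |190.8 - 97.2| = 93.6 km/h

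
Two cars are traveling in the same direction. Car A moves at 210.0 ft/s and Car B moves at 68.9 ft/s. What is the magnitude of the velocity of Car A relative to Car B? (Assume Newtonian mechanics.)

v_rel = |v_A - v_B| = |210.0 - 68.9| = 141.1 ft/s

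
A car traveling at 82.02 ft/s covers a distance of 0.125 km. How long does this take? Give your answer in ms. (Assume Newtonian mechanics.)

d = 0.125 km × 1000.0 = 125.0 m
v = 82.02 ft/s × 0.3048 = 24.9997 m/s
t = d / v = 125.0 / 24.9997 = 5.00006 s
t = 5.00006 s / 0.001 = 5000 ms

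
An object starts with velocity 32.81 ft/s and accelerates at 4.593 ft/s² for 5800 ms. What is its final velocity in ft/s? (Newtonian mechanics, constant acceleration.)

v₀ = 32.81 ft/s × 0.3048 = 10.0005 m/s
a = 4.593 ft/s² × 0.3048 = 1.39995 m/s²
t = 5800 ms × 0.001 = 5.8 s
v = v₀ + a × t = 10.0005 + 1.39995 × 5.8 = 18.1202 m/s
v = 18.1202 m/s / 0.3048 = 59.45 ft/s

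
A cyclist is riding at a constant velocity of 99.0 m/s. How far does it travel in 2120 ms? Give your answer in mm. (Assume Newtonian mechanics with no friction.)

t = 2120 ms × 0.001 = 2.12 s
d = v × t = 99.0 × 2.12 = 209.88 m
d = 209.88 m / 0.001 = 209900 mm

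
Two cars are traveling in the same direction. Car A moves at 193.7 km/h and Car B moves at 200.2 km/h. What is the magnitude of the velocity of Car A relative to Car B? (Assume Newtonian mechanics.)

v_rel = |v_A - v_B| = |193.7 - 200.2| = 6.5 km/h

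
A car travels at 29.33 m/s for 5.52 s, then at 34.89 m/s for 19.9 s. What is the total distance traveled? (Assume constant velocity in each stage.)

d₁ = v₁t₁ = 29.33 × 5.52 = 161.9016 m
d₂ = v₂t₂ = 34.89 × 19.9 = 694.311 m
d_total = 161.9016 + 694.311 = 856.21 m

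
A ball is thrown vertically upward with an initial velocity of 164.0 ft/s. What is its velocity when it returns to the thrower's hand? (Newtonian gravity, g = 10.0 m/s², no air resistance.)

By conservation of energy (no air resistance), the ball returns to the throw height with the same speed as launch, but directed downward.
|v_ground| = v₀ = 164.0 ft/s
v_ground = 164.0 ft/s (downward)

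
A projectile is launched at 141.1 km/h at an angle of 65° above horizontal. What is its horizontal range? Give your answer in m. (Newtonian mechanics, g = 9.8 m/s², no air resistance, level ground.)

v₀ = 141.1 km/h × 0.2777777777777778 = 39.1944 m/s
R = v₀² × sin(2θ) / g = 39.1944² × sin(2 × 65°) / 9.8 = 1536.2 × 0.766044 / 9.8 = 120.1 m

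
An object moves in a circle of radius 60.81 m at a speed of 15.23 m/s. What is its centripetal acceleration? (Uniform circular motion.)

a_c = v²/r = 15.23²/60.81 = 231.9529/60.81 = 3.81 m/s²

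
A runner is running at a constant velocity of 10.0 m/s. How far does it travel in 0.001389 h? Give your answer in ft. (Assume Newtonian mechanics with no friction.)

t = 0.001389 h × 3600.0 = 5.0004 s
d = v × t = 10.0 × 5.0004 = 50.004 m
d = 50.004 m / 0.3048 = 164.1 ft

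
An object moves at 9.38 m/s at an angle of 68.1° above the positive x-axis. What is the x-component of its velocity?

vₓ = v cos(θ) = 9.38 × cos(68.1°) = 3.5 m/s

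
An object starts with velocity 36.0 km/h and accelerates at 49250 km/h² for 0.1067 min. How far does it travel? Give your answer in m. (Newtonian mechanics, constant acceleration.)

v₀ = 36.0 km/h × 0.2777777777777778 = 10.0 m/s
a = 49250 km/h² × 7.716049382716049e-05 = 3.80015 m/s²
t = 0.1067 min × 60.0 = 6.402 s
d = v₀ × t + ½ × a × t² = 10.0 × 6.402 + 0.5 × 3.80015 × 6.402² = 141.9 m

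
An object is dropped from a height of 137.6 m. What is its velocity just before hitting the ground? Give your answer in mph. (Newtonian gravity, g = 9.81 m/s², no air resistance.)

v = √(2gh) = √(2 × 9.81 × 137.6) = 51.9588 m/s
v = 51.9588 m/s / 0.44704 = 116.2 mph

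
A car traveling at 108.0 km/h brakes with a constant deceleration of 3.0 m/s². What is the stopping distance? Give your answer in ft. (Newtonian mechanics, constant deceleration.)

v₀ = 108.0 km/h × 0.2777777777777778 = 30.0 m/s
d = v₀² / (2a) = 30.0² / (2 × 3.0) = 900.0 / 6.0 = 150.0 m
d = 150.0 m / 0.3048 = 492.1 ft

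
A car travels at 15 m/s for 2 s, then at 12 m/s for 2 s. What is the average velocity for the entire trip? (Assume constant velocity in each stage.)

d₁ = v₁t₁ = 15 × 2 = 30 m
d₂ = v₂t₂ = 12 × 2 = 24 m
d_total = 54 m, t_total = 4 s
v_avg = d_total/t_total = 54/4 = 13.5 m/s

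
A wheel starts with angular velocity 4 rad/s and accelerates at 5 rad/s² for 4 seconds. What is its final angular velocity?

ω = ω₀ + αt = 4 + 5 × 4 = 24 rad/s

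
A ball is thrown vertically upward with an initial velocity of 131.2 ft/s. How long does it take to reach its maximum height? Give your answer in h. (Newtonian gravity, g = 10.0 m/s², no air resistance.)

v₀ = 131.2 ft/s × 0.3048 = 39.9898 m/s
t_up = v₀ / g = 39.9898 / 10.0 = 3.99898 s
t_up = 3.99898 s / 3600.0 = 0.001111 h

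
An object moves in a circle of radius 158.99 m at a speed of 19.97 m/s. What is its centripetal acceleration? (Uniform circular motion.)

a_c = v²/r = 19.97²/158.99 = 398.8009/158.99 = 2.51 m/s²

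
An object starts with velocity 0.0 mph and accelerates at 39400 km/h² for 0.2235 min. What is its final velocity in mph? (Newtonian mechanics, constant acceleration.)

v₀ = 0.0 mph × 0.44704 = 0.0 m/s
a = 39400 km/h² × 7.716049382716049e-05 = 3.04012 m/s²
t = 0.2235 min × 60.0 = 13.41 s
v = v₀ + a × t = 0.0 + 3.04012 × 13.41 = 40.768 m/s
v = 40.768 m/s / 0.44704 = 91.2 mph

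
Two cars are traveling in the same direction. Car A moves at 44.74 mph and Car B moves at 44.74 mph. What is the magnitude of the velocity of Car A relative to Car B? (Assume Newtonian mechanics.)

v_rel = |v_A - v_B| = |44.74 - 44.74| = 0.0 mph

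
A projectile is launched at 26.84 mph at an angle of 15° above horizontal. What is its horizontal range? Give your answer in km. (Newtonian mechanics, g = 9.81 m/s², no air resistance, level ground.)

v₀ = 26.84 mph × 0.44704 = 11.9986 m/s
R = v₀² × sin(2θ) / g = 11.9986² × sin(2 × 15°) / 9.81 = 143.966 × 0.5 / 9.81 = 7.33772 m
R = 7.33772 m / 1000.0 = 0.007338 km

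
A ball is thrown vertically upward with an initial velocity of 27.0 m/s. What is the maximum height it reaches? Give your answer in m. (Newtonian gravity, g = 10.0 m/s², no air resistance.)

h_max = v₀² / (2g) = 27.0² / (2 × 10.0) = 729.0 / 20.0 = 36.45 m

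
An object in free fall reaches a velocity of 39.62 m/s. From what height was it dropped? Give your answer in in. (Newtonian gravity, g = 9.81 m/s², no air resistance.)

h = v² / (2g) = 39.62² / (2 × 9.81) = 80.0074 m
h = 80.0074 m / 0.0254 = 3150 in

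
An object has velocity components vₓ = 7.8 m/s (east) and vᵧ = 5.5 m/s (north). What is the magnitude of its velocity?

|v| = √(vₓ² + vᵧ²) = √(7.8² + 5.5²) = √(91.09) = 9.54 m/s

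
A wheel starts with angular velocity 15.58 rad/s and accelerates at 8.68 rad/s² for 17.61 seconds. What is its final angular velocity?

ω = ω₀ + αt = 15.58 + 8.68 × 17.61 = 168.43 rad/s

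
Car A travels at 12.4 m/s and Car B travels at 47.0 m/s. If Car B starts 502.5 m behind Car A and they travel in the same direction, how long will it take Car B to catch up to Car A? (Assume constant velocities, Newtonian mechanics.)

Relative speed: v_rel = 47.0 - 12.4 = 34.6 m/s
Time to catch: t = d₀/v_rel = 502.5/34.6 = 14.52 s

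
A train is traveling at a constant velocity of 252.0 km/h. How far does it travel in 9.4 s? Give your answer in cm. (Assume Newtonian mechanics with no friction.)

v = 252.0 km/h × 0.2777777777777778 = 70.0 m/s
d = v × t = 70.0 × 9.4 = 658.0 m
d = 658.0 m / 0.01 = 65800 cm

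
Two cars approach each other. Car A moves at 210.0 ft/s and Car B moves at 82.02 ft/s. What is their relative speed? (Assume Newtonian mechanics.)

v_rel = v_A + v_B = 210.0 + 82.02 = 292.02 ft/s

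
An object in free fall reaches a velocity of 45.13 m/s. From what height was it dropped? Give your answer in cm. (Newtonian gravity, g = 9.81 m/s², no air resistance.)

h = v² / (2g) = 45.13² / (2 × 9.81) = 103.808 m
h = 103.808 m / 0.01 = 10380 cm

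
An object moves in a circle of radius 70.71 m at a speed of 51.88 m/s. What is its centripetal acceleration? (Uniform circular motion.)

a_c = v²/r = 51.88²/70.71 = 2691.5344/70.71 = 38.06 m/s²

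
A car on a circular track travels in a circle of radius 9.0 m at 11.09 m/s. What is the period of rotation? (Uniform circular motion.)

T = 2πr/v = 2π×9.0/11.09 = 5.1 s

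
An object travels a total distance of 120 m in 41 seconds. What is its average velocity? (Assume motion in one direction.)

v_avg = Δd / Δt = 120 / 41 = 2.93 m/s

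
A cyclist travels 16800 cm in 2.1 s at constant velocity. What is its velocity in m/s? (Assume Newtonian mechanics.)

d = 16800 cm × 0.01 = 168.0 m
v = d / t = 168.0 / 2.1 = 80.0 m/s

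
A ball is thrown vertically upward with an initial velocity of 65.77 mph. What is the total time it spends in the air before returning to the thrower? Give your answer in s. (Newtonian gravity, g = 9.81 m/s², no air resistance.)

v₀ = 65.77 mph × 0.44704 = 29.4018 m/s
t_total = 2 × v₀ / g = 2 × 29.4018 / 9.81 = 5.994 s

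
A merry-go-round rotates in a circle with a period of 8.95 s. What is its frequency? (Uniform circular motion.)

f = 1/T = 1/8.95 = 0.1117 Hz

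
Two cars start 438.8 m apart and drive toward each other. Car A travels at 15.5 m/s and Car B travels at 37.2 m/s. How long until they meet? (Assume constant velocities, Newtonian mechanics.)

Combined speed: v_combined = 15.5 + 37.2 = 52.7 m/s
Time to meet: t = d/v_combined = 438.8/52.7 = 8.33 s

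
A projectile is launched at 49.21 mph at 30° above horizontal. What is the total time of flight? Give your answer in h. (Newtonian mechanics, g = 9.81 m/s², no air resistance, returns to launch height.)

v₀ = 49.21 mph × 0.44704 = 21.9988 m/s
T = 2 × v₀ × sin(θ) / g = 2 × 21.9988 × sin(30°) / 9.81 = 2 × 21.9988 × 0.5 / 9.81 = 2.24249 s
T = 2.24249 s / 3600.0 = 0.0006229 h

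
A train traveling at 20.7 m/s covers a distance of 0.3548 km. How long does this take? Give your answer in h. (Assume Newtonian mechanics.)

d = 0.3548 km × 1000.0 = 354.8 m
t = d / v = 354.8 / 20.7 = 17.1401 s
t = 17.1401 s / 3600.0 = 0.004761 h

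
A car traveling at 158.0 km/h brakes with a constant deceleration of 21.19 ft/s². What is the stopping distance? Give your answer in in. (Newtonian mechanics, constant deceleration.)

v₀ = 158.0 km/h × 0.2777777777777778 = 43.8889 m/s
a = 21.19 ft/s² × 0.3048 = 6.45871 m/s²
d = v₀² / (2a) = 43.8889² / (2 × 6.45871) = 1926.24 / 12.9174 = 149.12 m
d = 149.12 m / 0.0254 = 5871 in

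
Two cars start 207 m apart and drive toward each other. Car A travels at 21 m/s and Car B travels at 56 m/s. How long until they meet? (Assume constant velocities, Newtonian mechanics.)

Combined speed: v_combined = 21 + 56 = 77 m/s
Time to meet: t = d/v_combined = 207/77 = 2.69 s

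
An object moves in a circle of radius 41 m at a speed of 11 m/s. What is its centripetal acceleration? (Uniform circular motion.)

a_c = v²/r = 11²/41 = 121/41 = 2.95 m/s²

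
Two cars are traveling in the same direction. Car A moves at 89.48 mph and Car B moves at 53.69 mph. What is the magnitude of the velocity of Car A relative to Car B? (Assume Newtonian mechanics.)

v_rel = |v_A - v_B| = |89.48 - 53.69| = 35.79 mph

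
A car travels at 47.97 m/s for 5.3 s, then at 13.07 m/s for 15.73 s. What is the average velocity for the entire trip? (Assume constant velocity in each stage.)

d₁ = v₁t₁ = 47.97 × 5.3 = 254.241 m
d₂ = v₂t₂ = 13.07 × 15.73 = 205.5911 m
d_total = 459.8321 m, t_total = 21.03 s
v_avg = d_total/t_total = 459.8321/21.03 = 21.87 m/s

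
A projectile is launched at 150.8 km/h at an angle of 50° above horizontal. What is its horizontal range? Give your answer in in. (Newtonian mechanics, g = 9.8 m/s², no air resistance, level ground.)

v₀ = 150.8 km/h × 0.2777777777777778 = 41.8889 m/s
R = v₀² × sin(2θ) / g = 41.8889² × sin(2 × 50°) / 9.8 = 1754.68 × 0.984808 / 9.8 = 176.329 m
R = 176.329 m / 0.0254 = 6942 in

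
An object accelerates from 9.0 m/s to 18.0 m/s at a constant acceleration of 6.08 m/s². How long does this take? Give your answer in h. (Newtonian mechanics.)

t = (v - v₀) / a = (18.0 - 9.0) / 6.08 = 1.48026 s
t = 1.48026 s / 3600.0 = 0.0004112 h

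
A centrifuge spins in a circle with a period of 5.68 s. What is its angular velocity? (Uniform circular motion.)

ω = 2π/T = 2π/5.68 = 1.1062 rad/s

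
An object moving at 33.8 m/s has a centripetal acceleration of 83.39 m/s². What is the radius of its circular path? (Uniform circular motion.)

r = v²/a_c = 33.8²/83.39 = 13.7 m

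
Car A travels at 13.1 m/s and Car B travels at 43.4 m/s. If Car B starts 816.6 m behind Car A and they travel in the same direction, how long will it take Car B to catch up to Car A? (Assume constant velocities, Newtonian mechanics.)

Relative speed: v_rel = 43.4 - 13.1 = 30.3 m/s
Time to catch: t = d₀/v_rel = 816.6/30.3 = 26.95 s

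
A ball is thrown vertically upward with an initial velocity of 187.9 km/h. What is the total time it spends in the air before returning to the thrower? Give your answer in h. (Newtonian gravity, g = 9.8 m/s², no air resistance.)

v₀ = 187.9 km/h × 0.2777777777777778 = 52.1944 m/s
t_total = 2 × v₀ / g = 2 × 52.1944 / 9.8 = 10.6519 s
t_total = 10.6519 s / 3600.0 = 0.002959 h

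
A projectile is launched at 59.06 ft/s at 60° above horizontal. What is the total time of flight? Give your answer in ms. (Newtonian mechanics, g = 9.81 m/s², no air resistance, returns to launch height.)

v₀ = 59.06 ft/s × 0.3048 = 18.0015 m/s
T = 2 × v₀ × sin(θ) / g = 2 × 18.0015 × sin(60°) / 9.81 = 2 × 18.0015 × 0.866025 / 9.81 = 3.17834 s
T = 3.17834 s / 0.001 = 3178 ms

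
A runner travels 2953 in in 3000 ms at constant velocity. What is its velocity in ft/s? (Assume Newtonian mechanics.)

d = 2953 in × 0.0254 = 75.0062 m
t = 3000 ms × 0.001 = 3.0 s
v = d / t = 75.0062 / 3.0 = 25.0021 m/s
v = 25.0021 m/s / 0.3048 = 82.03 ft/s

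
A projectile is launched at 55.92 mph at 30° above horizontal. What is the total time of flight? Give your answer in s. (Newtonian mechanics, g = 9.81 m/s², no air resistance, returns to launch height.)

v₀ = 55.92 mph × 0.44704 = 24.9985 m/s
T = 2 × v₀ × sin(θ) / g = 2 × 24.9985 × sin(30°) / 9.81 = 2 × 24.9985 × 0.5 / 9.81 = 2.548 s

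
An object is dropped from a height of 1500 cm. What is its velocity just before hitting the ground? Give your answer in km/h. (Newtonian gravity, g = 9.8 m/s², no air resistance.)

h = 1500 cm × 0.01 = 15.0 m
v = √(2gh) = √(2 × 9.8 × 15.0) = 17.1464 m/s
v = 17.1464 m/s / 0.2777777777777778 = 61.73 km/h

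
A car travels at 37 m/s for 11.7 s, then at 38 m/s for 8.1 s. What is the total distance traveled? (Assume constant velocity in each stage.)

d₁ = v₁t₁ = 37 × 11.7 = 432.9 m
d₂ = v₂t₂ = 38 × 8.1 = 307.8 m
d_total = 432.9 + 307.8 = 740.7 m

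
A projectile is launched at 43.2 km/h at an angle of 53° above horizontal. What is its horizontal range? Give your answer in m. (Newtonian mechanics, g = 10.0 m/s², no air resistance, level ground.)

v₀ = 43.2 km/h × 0.2777777777777778 = 12.0 m/s
R = v₀² × sin(2θ) / g = 12.0² × sin(2 × 53°) / 10.0 = 144.0 × 0.961262 / 10.0 = 13.84 m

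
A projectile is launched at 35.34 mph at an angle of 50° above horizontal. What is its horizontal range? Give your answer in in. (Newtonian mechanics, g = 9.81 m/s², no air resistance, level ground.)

v₀ = 35.34 mph × 0.44704 = 15.7984 m/s
R = v₀² × sin(2θ) / g = 15.7984² × sin(2 × 50°) / 9.81 = 249.589 × 0.984808 / 9.81 = 25.0558 m
R = 25.0558 m / 0.0254 = 986.4 in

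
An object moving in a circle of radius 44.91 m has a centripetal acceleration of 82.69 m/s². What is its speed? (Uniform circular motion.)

v = √(a_c × r) = √(82.69 × 44.91) = 60.94 m/s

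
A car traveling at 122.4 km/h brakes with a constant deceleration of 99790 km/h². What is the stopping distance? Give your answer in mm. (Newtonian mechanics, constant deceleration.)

v₀ = 122.4 km/h × 0.2777777777777778 = 34.0 m/s
a = 99790 km/h² × 7.716049382716049e-05 = 7.69985 m/s²
d = v₀² / (2a) = 34.0² / (2 × 7.69985) = 1156.0 / 15.3997 = 75.0664 m
d = 75.0664 m / 0.001 = 75070 mm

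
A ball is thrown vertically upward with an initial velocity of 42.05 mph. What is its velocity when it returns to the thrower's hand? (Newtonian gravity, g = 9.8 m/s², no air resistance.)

By conservation of energy (no air resistance), the ball returns to the throw height with the same speed as launch, but directed downward.
|v_ground| = v₀ = 42.05 mph
v_ground = 42.05 mph (downward)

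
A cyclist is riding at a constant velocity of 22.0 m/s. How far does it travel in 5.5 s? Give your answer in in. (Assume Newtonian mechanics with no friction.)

d = v × t = 22.0 × 5.5 = 121.0 m
d = 121.0 m / 0.0254 = 4764 in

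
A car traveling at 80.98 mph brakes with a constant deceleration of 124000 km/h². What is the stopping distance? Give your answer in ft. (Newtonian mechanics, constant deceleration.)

v₀ = 80.98 mph × 0.44704 = 36.2013 m/s
a = 124000 km/h² × 7.716049382716049e-05 = 9.5679 m/s²
d = v₀² / (2a) = 36.2013² / (2 × 9.5679) = 1310.53 / 19.1358 = 68.4858 m
d = 68.4858 m / 0.3048 = 224.7 ft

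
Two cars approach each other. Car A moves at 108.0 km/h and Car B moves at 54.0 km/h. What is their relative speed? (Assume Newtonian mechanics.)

v_rel = v_A + v_B = 108.0 + 54.0 = 162.0 km/h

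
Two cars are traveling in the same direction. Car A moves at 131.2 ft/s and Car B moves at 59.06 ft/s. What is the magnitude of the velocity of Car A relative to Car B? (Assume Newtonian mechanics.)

v_rel = |v_A - v_B| = |131.2 - 59.06| = 72.14 ft/s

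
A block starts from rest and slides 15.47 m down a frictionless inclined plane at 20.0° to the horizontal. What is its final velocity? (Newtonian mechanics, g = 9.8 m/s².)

a = g sin(θ) = 9.8 × sin(20.0°) = 3.3518 m/s²
v = √(2ad) = √(2 × 3.3518 × 15.47) = 10.18 m/s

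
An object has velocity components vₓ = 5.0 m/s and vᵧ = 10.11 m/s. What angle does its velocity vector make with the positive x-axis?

θ = arctan(vᵧ/vₓ) = arctan(10.11/5.0) = 63.68°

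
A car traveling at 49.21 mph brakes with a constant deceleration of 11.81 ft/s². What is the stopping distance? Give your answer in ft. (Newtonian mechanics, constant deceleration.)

v₀ = 49.21 mph × 0.44704 = 21.9988 m/s
a = 11.81 ft/s² × 0.3048 = 3.59969 m/s²
d = v₀² / (2a) = 21.9988² / (2 × 3.59969) = 483.947 / 7.19938 = 67.2206 m
d = 67.2206 m / 0.3048 = 220.5 ft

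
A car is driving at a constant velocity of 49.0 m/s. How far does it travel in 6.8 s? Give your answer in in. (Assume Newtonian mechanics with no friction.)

d = v × t = 49.0 × 6.8 = 333.2 m
d = 333.2 m / 0.0254 = 13120 in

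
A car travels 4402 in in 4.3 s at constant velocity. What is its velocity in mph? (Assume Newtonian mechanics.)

d = 4402 in × 0.0254 = 111.811 m
v = d / t = 111.811 / 4.3 = 26.0026 m/s
v = 26.0026 m/s / 0.44704 = 58.17 mph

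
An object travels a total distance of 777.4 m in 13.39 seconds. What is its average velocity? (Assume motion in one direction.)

v_avg = Δd / Δt = 777.4 / 13.39 = 58.06 m/s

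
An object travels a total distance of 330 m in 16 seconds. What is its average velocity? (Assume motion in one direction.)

v_avg = Δd / Δt = 330 / 16 = 20.62 m/s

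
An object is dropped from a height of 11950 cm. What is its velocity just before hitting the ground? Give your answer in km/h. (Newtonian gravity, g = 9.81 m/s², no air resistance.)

h = 11950 cm × 0.01 = 119.5 m
v = √(2gh) = √(2 × 9.81 × 119.5) = 48.421 m/s
v = 48.421 m/s / 0.2777777777777778 = 174.3 km/h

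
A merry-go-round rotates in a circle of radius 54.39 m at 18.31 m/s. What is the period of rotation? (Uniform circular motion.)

T = 2πr/v = 2π×54.39/18.31 = 18.66 s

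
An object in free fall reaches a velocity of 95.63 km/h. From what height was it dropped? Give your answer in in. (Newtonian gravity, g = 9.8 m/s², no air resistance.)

v = 95.63 km/h × 0.2777777777777778 = 26.5639 m/s
h = v² / (2g) = 26.5639² / (2 × 9.8) = 36.0021 m
h = 36.0021 m / 0.0254 = 1417 in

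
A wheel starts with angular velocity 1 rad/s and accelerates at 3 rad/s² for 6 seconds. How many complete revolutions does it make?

θ = ω₀t + ½αt² = 1×6 + ½×3×6² = 60.0 rad
Total revolutions = θ/(2π) = 60.0/(2π) = 9.55
Complete revolutions = ⌊9.55⌋ = 9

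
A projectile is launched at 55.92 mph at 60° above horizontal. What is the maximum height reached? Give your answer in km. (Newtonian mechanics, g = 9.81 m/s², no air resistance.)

v₀ = 55.92 mph × 0.44704 = 24.9985 m/s
H = v₀² × sin²(θ) / (2g) = 24.9985² × sin(60°)² / (2 × 9.81) = 624.925 × 0.75 / 19.62 = 23.8886 m
H = 23.8886 m / 1000.0 = 0.02389 km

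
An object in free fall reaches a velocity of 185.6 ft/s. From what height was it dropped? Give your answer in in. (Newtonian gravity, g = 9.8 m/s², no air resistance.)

v = 185.6 ft/s × 0.3048 = 56.5709 m/s
h = v² / (2g) = 56.5709² / (2 × 9.8) = 163.279 m
h = 163.279 m / 0.0254 = 6428 in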